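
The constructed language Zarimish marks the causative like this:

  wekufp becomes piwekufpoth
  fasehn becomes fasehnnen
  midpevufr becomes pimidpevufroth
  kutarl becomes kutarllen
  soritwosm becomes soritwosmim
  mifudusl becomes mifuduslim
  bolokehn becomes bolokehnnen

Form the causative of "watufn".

mifudusl and kutarl both end in -l yet inflect differently (mifuduslim, kutarllen), so the final letter is not what conditions the rule; the second-to-last letter is.
"watufn" has second-to-last letter 'f'. The stems whose second-to-last letter is 'f' (midpevufr → pimidpevufroth, wekufp → piwekufpoth) add pi- … -oth around the stem.
The other patterns: stems whose second-to-last letter is 's' add -im; stems whose second-to-last letter is 'h' or 'r' double the final consonant and add -en.
So watufn → piwatufnoth.

piwatufnoth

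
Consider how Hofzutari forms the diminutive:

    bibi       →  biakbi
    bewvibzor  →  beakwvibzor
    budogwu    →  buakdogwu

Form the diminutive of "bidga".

biakdga

Every pair shown (bibi → biakbi, bewvibzor → beakwvibzor, budogwu → buakdogwu) follows the same rule: insert -ak- after the first vowel.
So bidga → biakdga.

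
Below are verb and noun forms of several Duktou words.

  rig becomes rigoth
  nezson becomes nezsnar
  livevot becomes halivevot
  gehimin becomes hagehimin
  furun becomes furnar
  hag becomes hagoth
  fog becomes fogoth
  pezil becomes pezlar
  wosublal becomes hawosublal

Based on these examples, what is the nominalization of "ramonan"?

haramonan

furun and gehimin both end in -n yet inflect differently (furnar, hagehimin), so the final letter is not what conditions the rule; the number of vowels is.
"ramonan" has 3 vowels. The stems with 3 vowels (gehimin → hagehimin, livevot → halivevot, wosublal → hawosublal) add the prefix ha-.
So ramonan → haramonan.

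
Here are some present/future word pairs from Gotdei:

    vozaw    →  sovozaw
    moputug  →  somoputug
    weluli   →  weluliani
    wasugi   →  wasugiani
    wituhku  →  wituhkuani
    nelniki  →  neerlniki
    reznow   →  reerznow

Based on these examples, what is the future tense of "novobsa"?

noervobsa

weluli and nelniki both end in -i yet inflect differently (weluliani, neerlniki), so the final letter is not what conditions the rule; the first letter is.
"novobsa" begins with n-. The one such stem in the data (nelniki → neerlniki) inserts -er- after the first vowel (as does reznow), so the same rule applies.
The other patterns: stems beginning with m- or v- add the prefix so-; stems beginning with w- add -ani.
So novobsa → noervobsa.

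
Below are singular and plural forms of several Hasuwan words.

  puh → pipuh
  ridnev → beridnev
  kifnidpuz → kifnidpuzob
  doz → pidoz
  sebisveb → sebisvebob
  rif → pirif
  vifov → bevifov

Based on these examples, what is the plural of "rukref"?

berukref

doz and kifnidpuz both end in -z yet inflect differently (pidoz, kifnidpuzob), so the final letter is not what conditions the rule; the number of vowels is.
"rukref" has 2 vowels. The stems with 2 vowels (ridnev → beridnev, vifov → bevifov) add the prefix be-.
So rukref → berukref.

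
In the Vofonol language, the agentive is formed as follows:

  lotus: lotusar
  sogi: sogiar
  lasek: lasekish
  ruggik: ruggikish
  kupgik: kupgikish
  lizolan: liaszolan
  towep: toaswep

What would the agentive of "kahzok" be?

kahzokish

sogi and ruggik both have last vowel 'i' yet inflect differently (sogiar, ruggikish), so the last vowel is not what conditions the rule; the final letter is.
"kahzok" ends in -k. The stems ending in -k (lasek → lasekish, ruggik → ruggikish, kupgik → kupgikish) add -ish.
The other patterns: stems ending in -i or -s add -ar; stems ending in -n or -p insert -as- after the first vowel.
So kahzok → kahzokish.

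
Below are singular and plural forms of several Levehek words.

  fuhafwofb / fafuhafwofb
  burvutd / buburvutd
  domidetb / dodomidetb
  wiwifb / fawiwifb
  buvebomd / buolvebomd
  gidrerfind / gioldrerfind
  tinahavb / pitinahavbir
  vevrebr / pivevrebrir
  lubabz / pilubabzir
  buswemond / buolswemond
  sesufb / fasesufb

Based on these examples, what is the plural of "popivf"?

tinahavb and sesufb both end in -b yet inflect differently (pitinahavbir, fasesufb), so the final letter is not what conditions the rule; the second-to-last letter is.
"popivf" has second-to-last letter 'v'. The one such stem in the data (tinahavb → pitinahavbir) adds pi- … -ir around the stem, so the same rule applies.
The other patterns: stems whose second-to-last letter is 'f' add the prefix fa-; stems whose second-to-last letter is 'm' or 'n' insert -ol- after the first vowel; stems whose second-to-last letter is 't' repeat the first consonant+vowel as a prefix.
So popivf → pipopivfir.

pipopivfir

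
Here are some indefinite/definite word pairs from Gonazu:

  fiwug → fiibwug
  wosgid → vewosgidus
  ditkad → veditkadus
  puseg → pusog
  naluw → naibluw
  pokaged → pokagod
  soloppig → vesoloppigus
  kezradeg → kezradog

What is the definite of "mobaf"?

vemobafus

"mobaf" has last vowel 'a'. The one such stem in the data (ditkad → veditkadus) adds ve- … -us around the stem, so the same rule applies.
The other patterns: stems whose last vowel is 'u' insert -ib- after the first vowel; stems whose last vowel is 'e' change the last vowel to 'o'.
So mobaf → vemobafus.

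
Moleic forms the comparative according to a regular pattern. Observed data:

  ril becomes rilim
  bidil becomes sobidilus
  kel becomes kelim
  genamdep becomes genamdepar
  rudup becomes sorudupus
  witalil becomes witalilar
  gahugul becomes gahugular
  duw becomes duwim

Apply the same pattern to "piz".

pizim

ril and bidil both end in -l yet inflect differently (rilim, sobidilus), so the final letter is not what conditions the rule; the number of vowels is.
"piz" has 1 vowel. The stems with 1 vowel (ril → rilim, kel → kelim, duw → duwim) add -im.
So piz → pizim.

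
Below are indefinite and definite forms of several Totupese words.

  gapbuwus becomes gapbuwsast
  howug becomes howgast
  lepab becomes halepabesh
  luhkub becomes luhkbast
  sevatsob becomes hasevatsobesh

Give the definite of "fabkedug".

luhkub and sevatsob both end in -b yet inflect differently (luhkbast, hasevatsobesh), so the final letter is not what conditions the rule; the last vowel is.
"fabkedug" has last vowel 'u'. The stems whose last vowel is 'u' (gapbuwus → gapbuwsast, howug → howgast, luhkub → luhkbast) delete the last vowel and add -ast.
The other pattern: stems whose last vowel is 'a' or 'o' add ha- … -esh around the stem.
So fabkedug → fabkedgast.

fabkedgast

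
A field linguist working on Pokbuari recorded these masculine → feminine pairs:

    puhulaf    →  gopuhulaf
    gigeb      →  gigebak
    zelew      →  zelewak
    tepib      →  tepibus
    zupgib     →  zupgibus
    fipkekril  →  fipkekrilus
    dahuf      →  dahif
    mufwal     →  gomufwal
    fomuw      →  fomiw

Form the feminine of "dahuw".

"dahuw" has last vowel 'u'. The stems whose last vowel is 'u' (dahuf → dahif, fomuw → fomiw) change the last vowel to 'i'.
The other patterns: stems whose last vowel is 'i' add -us; stems whose last vowel is 'e' add -ak; stems whose last vowel is 'a' add the prefix go-.
So dahuw → dahiw.

dahiw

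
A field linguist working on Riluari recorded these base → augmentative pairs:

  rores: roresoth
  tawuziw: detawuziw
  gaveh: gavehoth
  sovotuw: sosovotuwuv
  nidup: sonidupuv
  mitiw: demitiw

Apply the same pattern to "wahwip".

dewahwip

tawuziw and sovotuw both end in -w yet inflect differently (detawuziw, sosovotuwuv), so the final letter is not what conditions the rule; the last vowel is.
"wahwip" has last vowel 'i'. The stems whose last vowel is 'i' (tawuziw → detawuziw, mitiw → demitiw) add the prefix de-.
So wahwip → dewahwip.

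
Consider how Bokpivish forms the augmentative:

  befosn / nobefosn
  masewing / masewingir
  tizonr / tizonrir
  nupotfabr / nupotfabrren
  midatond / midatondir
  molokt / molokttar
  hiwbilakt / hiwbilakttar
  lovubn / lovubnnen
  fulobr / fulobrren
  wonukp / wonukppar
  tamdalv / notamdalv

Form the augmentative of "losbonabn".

tizonr and fulobr both end in -r yet inflect differently (tizonrir, fulobrren), so the final letter is not what conditions the rule; the second-to-last letter is.
"losbonabn" has second-to-last letter 'b'. The stems whose second-to-last letter is 'b' (fulobr → fulobrren, nupotfabr → nupotfabrren, lovubn → lovubnnen) double the final consonant and add -en.
So losbonabn → losbonabnnen.

losbonabnnen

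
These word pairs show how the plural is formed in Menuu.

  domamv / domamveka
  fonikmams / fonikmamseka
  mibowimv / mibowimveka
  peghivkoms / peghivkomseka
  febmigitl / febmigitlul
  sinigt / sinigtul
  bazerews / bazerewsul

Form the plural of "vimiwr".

fonikmams and bazerews both end in -s yet inflect differently (fonikmamseka, bazerewsul), so the final letter is not what conditions the rule; the second-to-last letter is.
"vimiwr" has second-to-last letter 'w'. The one such stem in the data (bazerews → bazerewsul) adds -ul, so the same rule applies.
The other pattern: stems whose second-to-last letter is 'm' add -eka.
So vimiwr → vimiwrul.

vimiwrul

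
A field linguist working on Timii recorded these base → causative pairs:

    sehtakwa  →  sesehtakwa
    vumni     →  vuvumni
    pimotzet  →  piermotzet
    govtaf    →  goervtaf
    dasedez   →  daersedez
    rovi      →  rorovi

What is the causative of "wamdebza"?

wawamdebza

sehtakwa and govtaf both have last vowel 'a' yet inflect differently (sesehtakwa, goervtaf), so the last vowel is not what conditions the rule; whether the stem ends in a vowel or a consonant is.
"wamdebza" ends in a vowel. The stems ending in a vowel (rovi → rorovi, sehtakwa → sesehtakwa, vumni → vuvumni) repeat the first consonant+vowel as a prefix.
So wamdebza → wawamdebza.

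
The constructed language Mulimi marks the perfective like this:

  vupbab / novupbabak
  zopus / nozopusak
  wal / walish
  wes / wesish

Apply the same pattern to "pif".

zopus and wes both end in -s yet inflect differently (nozopusak, wesish), so the final letter is not what conditions the rule; the number of vowels is.
"pif" has 1 vowel. The stems with 1 vowel (wal → walish, wes → wesish) add -ish.
So pif → pifish.

pifish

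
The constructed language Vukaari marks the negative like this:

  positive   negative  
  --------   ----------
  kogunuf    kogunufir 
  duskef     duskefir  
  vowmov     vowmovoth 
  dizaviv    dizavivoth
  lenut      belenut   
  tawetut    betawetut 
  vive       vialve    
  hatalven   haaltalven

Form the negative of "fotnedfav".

fotnedfavoth

kogunuf and lenut both have last vowel 'u' yet inflect differently (kogunufir, belenut), so the last vowel is not what conditions the rule; the final letter is.
"fotnedfav" ends in -v. The stems ending in -v (vowmov → vowmovoth, dizaviv → dizavivoth) add -oth.
So fotnedfav → fotnedfavoth.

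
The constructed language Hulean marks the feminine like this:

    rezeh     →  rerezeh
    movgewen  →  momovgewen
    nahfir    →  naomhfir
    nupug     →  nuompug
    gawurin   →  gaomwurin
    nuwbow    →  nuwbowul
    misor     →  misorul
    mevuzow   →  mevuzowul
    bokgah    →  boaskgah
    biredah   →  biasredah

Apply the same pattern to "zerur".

zeomrur

movgewen and gawurin both end in -n yet inflect differently (momovgewen, gaomwurin), so the final letter is not what conditions the rule; the last vowel is.
"zerur" has last vowel 'u'. The one such stem in the data (nupug → nuompug) inserts -om- after the first vowel (as do nahfir, gawurin), so the same rule applies.
The other patterns: stems whose last vowel is 'e' repeat the first consonant+vowel as a prefix; stems whose last vowel is 'o' add -ul; stems whose last vowel is 'a' insert -as- after the first vowel.
So zerur → zeomrur.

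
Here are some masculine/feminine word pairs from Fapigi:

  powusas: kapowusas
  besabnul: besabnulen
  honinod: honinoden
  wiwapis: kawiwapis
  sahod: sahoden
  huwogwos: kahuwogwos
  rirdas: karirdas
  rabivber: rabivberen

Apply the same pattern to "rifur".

"rifur" ends in -r. The one such stem in the data (rabivber → rabivberen) adds -en, so the same rule applies.
The other pattern: stems ending in -s add the prefix ka-.
So rifur → rifuren.

rifuren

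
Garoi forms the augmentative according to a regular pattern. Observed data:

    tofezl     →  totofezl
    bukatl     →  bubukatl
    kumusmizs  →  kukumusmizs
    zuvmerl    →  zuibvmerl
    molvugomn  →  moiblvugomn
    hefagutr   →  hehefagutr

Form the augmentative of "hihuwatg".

bukatl and zuvmerl both end in -l yet inflect differently (bubukatl, zuibvmerl), so the final letter is not what conditions the rule; the second-to-last letter is.
"hihuwatg" has second-to-last letter 't'. The stems whose second-to-last letter is 't' (bukatl → bubukatl, hefagutr → hehefagutr) repeat the first consonant+vowel as a prefix.
The other pattern: stems whose second-to-last letter is 'm' or 'r' insert -ib- after the first vowel.
So hihuwatg → hihihuwatg.

hihihuwatg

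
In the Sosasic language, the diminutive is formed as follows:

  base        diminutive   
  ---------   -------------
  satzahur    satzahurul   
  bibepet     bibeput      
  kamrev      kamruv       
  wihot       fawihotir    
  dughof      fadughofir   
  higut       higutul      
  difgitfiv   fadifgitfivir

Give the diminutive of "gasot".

"gasot" has last vowel 'o'. The stems whose last vowel is 'o' (dughof → fadughofir, wihot → fawihotir) add fa- … -ir around the stem.
The other patterns: stems whose last vowel is 'e' change the last vowel to 'u'; stems whose last vowel is 'u' add -ul.
So gasot → fagasotir.

fagasotir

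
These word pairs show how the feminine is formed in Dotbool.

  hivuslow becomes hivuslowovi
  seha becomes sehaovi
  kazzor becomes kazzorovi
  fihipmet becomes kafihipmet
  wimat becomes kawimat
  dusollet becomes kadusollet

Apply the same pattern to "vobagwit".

kavobagwit

wimat and seha both have last vowel 'a' yet inflect differently (kawimat, sehaovi), so the last vowel is not what conditions the rule; the final letter is.
"vobagwit" ends in -t. The stems ending in -t (wimat → kawimat, dusollet → kadusollet, fihipmet → kafihipmet) add the prefix ka-.
So vobagwit → kavobagwit.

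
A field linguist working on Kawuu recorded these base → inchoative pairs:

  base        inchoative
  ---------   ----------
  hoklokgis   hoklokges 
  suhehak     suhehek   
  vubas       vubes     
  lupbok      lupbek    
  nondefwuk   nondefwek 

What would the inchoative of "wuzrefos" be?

wuzrefes

Every pair shown (hoklokgis → hoklokges, suhehak → suhehek, vubas → vubes, …) follows the same rule: change the last vowel to 'e'.
So wuzrefos → wuzrefes.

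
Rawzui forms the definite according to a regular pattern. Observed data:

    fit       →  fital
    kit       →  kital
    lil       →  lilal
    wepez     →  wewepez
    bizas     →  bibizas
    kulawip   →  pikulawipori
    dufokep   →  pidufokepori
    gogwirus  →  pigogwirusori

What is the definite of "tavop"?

tatavop

bizas and gogwirus both end in -s yet inflect differently (bibizas, pigogwirusori), so the final letter is not what conditions the rule; the number of vowels is.
"tavop" has 2 vowels. The stems with 2 vowels (wepez → wewepez, bizas → bibizas) repeat the first consonant+vowel as a prefix.
So tavop → tatavop.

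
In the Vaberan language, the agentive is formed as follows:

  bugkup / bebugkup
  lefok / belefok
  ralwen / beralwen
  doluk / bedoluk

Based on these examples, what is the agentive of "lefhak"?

belefhak

Every pair shown (bugkup → bebugkup, lefok → belefok, ralwen → beralwen, …) follows the same rule: add the prefix be-.
So lefhak → belefhak.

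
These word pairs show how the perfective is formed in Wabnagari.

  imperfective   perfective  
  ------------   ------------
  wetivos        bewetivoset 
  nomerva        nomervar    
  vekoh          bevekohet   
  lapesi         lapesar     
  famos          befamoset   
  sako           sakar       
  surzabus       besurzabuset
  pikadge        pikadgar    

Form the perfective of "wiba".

wibar

sako and famos both have last vowel 'o' yet inflect differently (sakar, befamoset), so the last vowel is not what conditions the rule; whether the stem ends in a vowel or a consonant is.
"wiba" ends in a vowel. The stems ending in a vowel (lapesi → lapesar, sako → sakar, pikadge → pikadgar) drop the final letter and add -ar.
The other pattern: stems ending in a consonant add be- … -et around the stem.
So wiba → wibar.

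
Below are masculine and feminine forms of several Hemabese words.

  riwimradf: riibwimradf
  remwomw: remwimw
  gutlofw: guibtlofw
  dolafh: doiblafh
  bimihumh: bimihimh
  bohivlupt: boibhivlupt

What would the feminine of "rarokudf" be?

raibrokudf

bimihumh and dolafh both end in -h yet inflect differently (bimihimh, doiblafh), so the final letter is not what conditions the rule; the second-to-last letter is.
"rarokudf" has second-to-last letter 'd'. The one such stem in the data (riwimradf → riibwimradf) inserts -ib- after the first vowel (as do dolafh, gutlofw), so the same rule applies.
The other pattern: stems whose second-to-last letter is 'm' change the last vowel to 'i'.
So rarokudf → raibrokudf.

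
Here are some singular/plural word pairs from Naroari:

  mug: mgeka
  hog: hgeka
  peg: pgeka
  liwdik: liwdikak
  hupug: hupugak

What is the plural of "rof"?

mug and hupug both end in -g yet inflect differently (mgeka, hupugak), so the final letter is not what conditions the rule; the number of vowels is.
"rof" has 1 vowel. The stems with 1 vowel (mug → mgeka, hog → hgeka, peg → pgeka) delete the last vowel and add -eka.
So rof → rfeka.

rfeka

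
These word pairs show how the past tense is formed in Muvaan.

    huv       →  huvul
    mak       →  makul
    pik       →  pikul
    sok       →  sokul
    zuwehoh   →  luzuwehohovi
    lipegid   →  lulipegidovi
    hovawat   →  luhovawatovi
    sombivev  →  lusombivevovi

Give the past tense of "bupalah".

huv and sombivev both end in -v yet inflect differently (huvul, lusombivevovi), so the final letter is not what conditions the rule; the number of vowels is.
"bupalah" has 3 vowels. The stems with 3 vowels (zuwehoh → luzuwehohovi, lipegid → lulipegidovi, hovawat → luhovawatovi) add lu- … -ovi around the stem.
So bupalah → lubupalahovi.

lubupalahovi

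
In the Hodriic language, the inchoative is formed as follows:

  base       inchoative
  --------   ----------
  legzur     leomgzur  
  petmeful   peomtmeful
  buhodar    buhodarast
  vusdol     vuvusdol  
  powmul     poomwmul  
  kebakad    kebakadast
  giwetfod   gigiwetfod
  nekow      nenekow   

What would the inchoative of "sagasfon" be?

sasagasfon

buhodar and legzur both end in -r yet inflect differently (buhodarast, leomgzur), so the final letter is not what conditions the rule; the last vowel is.
"sagasfon" has last vowel 'o'. The stems whose last vowel is 'o' (giwetfod → gigiwetfod, nekow → nenekow, vusdol → vuvusdol) repeat the first consonant+vowel as a prefix.
So sagasfon → sasagasfon.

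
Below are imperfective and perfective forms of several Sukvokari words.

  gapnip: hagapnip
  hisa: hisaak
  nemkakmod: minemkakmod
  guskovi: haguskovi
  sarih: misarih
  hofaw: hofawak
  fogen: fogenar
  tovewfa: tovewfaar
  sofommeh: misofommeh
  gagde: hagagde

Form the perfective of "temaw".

hisa and tovewfa both end in -a yet inflect differently (hisaak, tovewfaar), so the final letter is not what conditions the rule; the first letter is.
"temaw" begins with t-. The one such stem in the data (tovewfa → tovewfaar) adds -ar, so the same rule applies.
The other patterns: stems beginning with h- add -ak; stems beginning with n- or s- add the prefix mi-; stems beginning with g- add the prefix ha-.
So temaw → temawar.

temawar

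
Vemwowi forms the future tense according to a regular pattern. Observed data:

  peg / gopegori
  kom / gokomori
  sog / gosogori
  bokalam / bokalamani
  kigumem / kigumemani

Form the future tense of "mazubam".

kom and bokalam both end in -m yet inflect differently (gokomori, bokalamani), so the final letter is not what conditions the rule; the number of vowels is.
"mazubam" has 3 vowels. The stems with 3 vowels (bokalam → bokalamani, kigumem → kigumemani) add -ani.
The other pattern: stems with 1 vowel add go- … -ori around the stem.
So mazubam → mazubamani.

mazubamani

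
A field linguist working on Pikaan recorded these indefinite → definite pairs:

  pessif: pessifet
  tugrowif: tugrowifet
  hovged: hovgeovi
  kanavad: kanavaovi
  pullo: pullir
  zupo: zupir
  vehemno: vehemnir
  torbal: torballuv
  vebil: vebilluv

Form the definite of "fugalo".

kanavad and torbal both have last vowel 'a' yet inflect differently (kanavaovi, torballuv), so the last vowel is not what conditions the rule; the final letter is.
"fugalo" ends in -o. The stems ending in -o (pullo → pullir, zupo → zupir, vehemno → vehemnir) drop the final letter and add -ir.
So fugalo → fugalir.

fugalir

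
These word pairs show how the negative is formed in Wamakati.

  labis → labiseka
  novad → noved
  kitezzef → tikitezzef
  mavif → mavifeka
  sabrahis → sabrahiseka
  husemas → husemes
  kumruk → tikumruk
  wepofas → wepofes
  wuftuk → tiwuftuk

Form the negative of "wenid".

wenideka

"wenid" has last vowel 'i'. The stems whose last vowel is 'i' (mavif → mavifeka, labis → labiseka, sabrahis → sabrahiseka) add -eka.
So wenid → wenideka.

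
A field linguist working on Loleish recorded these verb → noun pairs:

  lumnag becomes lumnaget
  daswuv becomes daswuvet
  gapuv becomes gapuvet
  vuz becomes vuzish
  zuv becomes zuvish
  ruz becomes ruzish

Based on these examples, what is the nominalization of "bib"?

bibish

"bib" has 1 vowel. The stems with 1 vowel (vuz → vuzish, ruz → ruzish, zuv → zuvish) add -ish.
The other pattern: stems with 2 vowels add -et.
So bib → bibish.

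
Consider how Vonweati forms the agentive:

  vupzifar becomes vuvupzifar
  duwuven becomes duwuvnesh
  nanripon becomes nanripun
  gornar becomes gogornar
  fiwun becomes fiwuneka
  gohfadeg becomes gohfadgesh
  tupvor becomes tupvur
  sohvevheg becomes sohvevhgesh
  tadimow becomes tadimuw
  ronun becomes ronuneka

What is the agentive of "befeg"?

befgesh

fiwun and duwuven both end in -n yet inflect differently (fiwuneka, duwuvnesh), so the final letter is not what conditions the rule; the last vowel is.
"befeg" has last vowel 'e'. The stems whose last vowel is 'e' (duwuven → duwuvnesh, gohfadeg → gohfadgesh, sohvevheg → sohvevhgesh) delete the last vowel and add -esh.
So befeg → befgesh.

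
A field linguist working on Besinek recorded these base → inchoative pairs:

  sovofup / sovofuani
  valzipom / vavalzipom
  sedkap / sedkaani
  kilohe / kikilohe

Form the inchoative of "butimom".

bubutimom

sovofup and kilohe both have 3 vowels yet inflect differently (sovofuani, kikilohe), so the number of vowels is not what conditions the rule; the final letter is.
"butimom" ends in -m. The one such stem in the data (valzipom → vavalzipom) repeats the first consonant+vowel as a prefix (as does kilohe), so the same rule applies.
The other pattern: stems ending in -p drop the final letter and add -ani.
So butimom → bubutimom.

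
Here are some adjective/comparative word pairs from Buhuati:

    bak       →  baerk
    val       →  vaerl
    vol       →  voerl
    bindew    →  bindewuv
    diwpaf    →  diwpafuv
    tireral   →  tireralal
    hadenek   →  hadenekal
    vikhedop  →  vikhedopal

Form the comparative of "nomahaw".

nomahawal

"nomahaw" has 3 vowels. The stems with 3 vowels (tireral → tireralal, hadenek → hadenekal, vikhedop → vikhedopal) add -al.
So nomahaw → nomahawal.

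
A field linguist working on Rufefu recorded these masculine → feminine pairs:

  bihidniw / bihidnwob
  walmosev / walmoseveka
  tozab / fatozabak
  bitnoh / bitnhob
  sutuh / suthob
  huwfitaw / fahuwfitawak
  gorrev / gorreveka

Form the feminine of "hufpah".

fahufpahak

"hufpah" has last vowel 'a'. The stems whose last vowel is 'a' (tozab → fatozabak, huwfitaw → fahuwfitawak) add fa- … -ak around the stem.
The other patterns: stems whose last vowel is 'e' add -eka; stems whose last vowel is 'i', 'o' or 'u' delete the last vowel and add -ob.
So hufpah → fahufpahak.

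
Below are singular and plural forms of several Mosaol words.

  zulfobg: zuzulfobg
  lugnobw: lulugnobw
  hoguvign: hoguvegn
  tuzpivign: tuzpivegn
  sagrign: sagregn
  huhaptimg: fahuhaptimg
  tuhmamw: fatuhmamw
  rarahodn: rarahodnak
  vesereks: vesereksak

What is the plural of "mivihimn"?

famivihimn

"mivihimn" has second-to-last letter 'm'. The stems whose second-to-last letter is 'm' (huhaptimg → fahuhaptimg, tuhmamw → fatuhmamw) add the prefix fa-.
The other patterns: stems whose second-to-last letter is 'b' repeat the first consonant+vowel as a prefix; stems whose second-to-last letter is 'g' change the last vowel to 'e'; stems whose second-to-last letter is 'd' or 'k' add -ak.
So mivihimn → famivihimn.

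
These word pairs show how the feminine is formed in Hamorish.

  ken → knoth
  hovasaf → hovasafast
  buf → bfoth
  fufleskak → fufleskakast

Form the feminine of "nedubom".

buf and hovasaf both end in -f yet inflect differently (bfoth, hovasafast), so the final letter is not what conditions the rule; the number of vowels is.
"nedubom" has 3 vowels. The stems with 3 vowels (fufleskak → fufleskakast, hovasaf → hovasafast) add -ast.
So nedubom → nedubomast.

nedubomast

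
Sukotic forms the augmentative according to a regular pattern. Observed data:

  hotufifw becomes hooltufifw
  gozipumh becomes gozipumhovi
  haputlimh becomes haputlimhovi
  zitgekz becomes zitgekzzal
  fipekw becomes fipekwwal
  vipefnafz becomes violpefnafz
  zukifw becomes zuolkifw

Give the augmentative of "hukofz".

huolkofz

zitgekz and vipefnafz both end in -z yet inflect differently (zitgekzzal, violpefnafz), so the final letter is not what conditions the rule; the second-to-last letter is.
"hukofz" has second-to-last letter 'f'. The stems whose second-to-last letter is 'f' (vipefnafz → violpefnafz, hotufifw → hooltufifw, zukifw → zuolkifw) insert -ol- after the first vowel.
The other patterns: stems whose second-to-last letter is 'k' double the final consonant and add -al; stems whose second-to-last letter is 'm' add -ovi.
So hukofz → huolkofz.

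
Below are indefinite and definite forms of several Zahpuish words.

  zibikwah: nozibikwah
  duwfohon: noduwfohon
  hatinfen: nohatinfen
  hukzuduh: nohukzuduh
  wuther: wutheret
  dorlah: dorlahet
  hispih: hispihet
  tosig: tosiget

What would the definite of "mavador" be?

zibikwah and dorlah both end in -h yet inflect differently (nozibikwah, dorlahet), so the final letter is not what conditions the rule; the number of vowels is.
"mavador" has 3 vowels. The stems with 3 vowels (zibikwah → nozibikwah, duwfohon → noduwfohon, hatinfen → nohatinfen) add the prefix no-.
The other pattern: stems with 2 vowels add -et.
So mavador → nomavador.

nomavador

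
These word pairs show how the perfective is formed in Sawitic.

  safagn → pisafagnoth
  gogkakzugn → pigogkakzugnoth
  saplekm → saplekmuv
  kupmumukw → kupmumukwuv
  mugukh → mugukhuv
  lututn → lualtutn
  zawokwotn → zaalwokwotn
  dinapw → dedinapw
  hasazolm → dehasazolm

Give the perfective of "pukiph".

depukiph

"pukiph" has second-to-last letter 'p'. The one such stem in the data (dinapw → dedinapw) adds the prefix de-, so the same rule applies.
The other patterns: stems whose second-to-last letter is 'g' add pi- … -oth around the stem; stems whose second-to-last letter is 'k' add -uv; stems whose second-to-last letter is 't' insert -al- after the first vowel.
So pukiph → depukiph.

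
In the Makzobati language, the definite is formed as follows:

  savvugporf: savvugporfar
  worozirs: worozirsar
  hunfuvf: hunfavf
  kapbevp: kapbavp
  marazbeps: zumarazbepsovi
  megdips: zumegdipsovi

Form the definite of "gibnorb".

gibnorbar

savvugporf and hunfuvf both end in -f yet inflect differently (savvugporfar, hunfavf), so the final letter is not what conditions the rule; the second-to-last letter is.
"gibnorb" has second-to-last letter 'r'. The stems whose second-to-last letter is 'r' (savvugporf → savvugporfar, worozirs → worozirsar) add -ar.
The other patterns: stems whose second-to-last letter is 'v' change the last vowel to 'a'; stems whose second-to-last letter is 'p' add zu- … -ovi around the stem.
So gibnorb → gibnorbar.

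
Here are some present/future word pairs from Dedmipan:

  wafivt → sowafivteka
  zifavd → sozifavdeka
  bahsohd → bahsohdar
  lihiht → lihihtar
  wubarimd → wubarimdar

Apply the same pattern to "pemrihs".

"pemrihs" has second-to-last letter 'h'. The stems whose second-to-last letter is 'h' (bahsohd → bahsohdar, lihiht → lihihtar) add -ar.
The other pattern: stems whose second-to-last letter is 'v' add so- … -eka around the stem.
So pemrihs → pemrihsar.

pemrihsar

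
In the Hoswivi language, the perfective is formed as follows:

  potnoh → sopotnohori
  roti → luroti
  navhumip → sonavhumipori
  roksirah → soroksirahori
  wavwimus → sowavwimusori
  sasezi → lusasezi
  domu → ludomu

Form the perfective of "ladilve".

roti and navhumip both have last vowel 'i' yet inflect differently (luroti, sonavhumipori), so the last vowel is not what conditions the rule; whether the stem ends in a vowel or a consonant is.
"ladilve" ends in a vowel. The stems ending in a vowel (roti → luroti, sasezi → lusasezi, domu → ludomu) add the prefix lu-.
The other pattern: stems ending in a consonant add so- … -ori around the stem.
So ladilve → luladilve.

luladilve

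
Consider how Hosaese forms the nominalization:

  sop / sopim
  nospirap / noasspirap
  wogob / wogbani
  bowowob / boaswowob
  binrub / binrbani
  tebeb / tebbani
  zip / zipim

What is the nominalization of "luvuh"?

luvhani

sop and nospirap both end in -p yet inflect differently (sopim, noasspirap), so the final letter is not what conditions the rule; the number of vowels is.
"luvuh" has 2 vowels. The stems with 2 vowels (binrub → binrbani, wogob → wogbani, tebeb → tebbani) delete the last vowel and add -ani.
So luvuh → luvhani.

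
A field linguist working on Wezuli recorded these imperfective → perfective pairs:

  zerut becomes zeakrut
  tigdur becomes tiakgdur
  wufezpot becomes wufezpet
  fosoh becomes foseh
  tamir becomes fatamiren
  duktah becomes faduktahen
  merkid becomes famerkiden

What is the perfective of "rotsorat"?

farotsoraten

zerut and wufezpot both end in -t yet inflect differently (zeakrut, wufezpet), so the final letter is not what conditions the rule; the last vowel is.
"rotsorat" has last vowel 'a'. The one such stem in the data (duktah → faduktahen) adds fa- … -en around the stem, so the same rule applies.
So rotsorat → farotsoraten.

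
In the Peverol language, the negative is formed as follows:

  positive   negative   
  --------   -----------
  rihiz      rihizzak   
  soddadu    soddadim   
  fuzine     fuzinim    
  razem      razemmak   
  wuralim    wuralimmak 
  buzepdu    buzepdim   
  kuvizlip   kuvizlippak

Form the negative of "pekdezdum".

pekdezdummak

fuzine and razem both have last vowel 'e' yet inflect differently (fuzinim, razemmak), so the last vowel is not what conditions the rule; whether the stem ends in a vowel or a consonant is.
"pekdezdum" ends in a consonant. The stems ending in a consonant (wuralim → wuralimmak, kuvizlip → kuvizlippak, razem → razemmak) double the final consonant and add -ak.
So pekdezdum → pekdezdummak.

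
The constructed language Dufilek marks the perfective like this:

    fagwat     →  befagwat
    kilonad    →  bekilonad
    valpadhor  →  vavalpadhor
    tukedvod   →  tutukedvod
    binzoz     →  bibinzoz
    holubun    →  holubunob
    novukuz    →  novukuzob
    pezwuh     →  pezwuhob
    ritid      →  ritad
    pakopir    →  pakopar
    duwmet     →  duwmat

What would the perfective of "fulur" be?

"fulur" has last vowel 'u'. The stems whose last vowel is 'u' (holubun → holubunob, novukuz → novukuzob, pezwuh → pezwuhob) add -ob.
The other patterns: stems whose last vowel is 'a' add the prefix be-; stems whose last vowel is 'o' repeat the first consonant+vowel as a prefix; stems whose last vowel is 'e' or 'i' change the last vowel to 'a'.
So fulur → fulurob.

fulurob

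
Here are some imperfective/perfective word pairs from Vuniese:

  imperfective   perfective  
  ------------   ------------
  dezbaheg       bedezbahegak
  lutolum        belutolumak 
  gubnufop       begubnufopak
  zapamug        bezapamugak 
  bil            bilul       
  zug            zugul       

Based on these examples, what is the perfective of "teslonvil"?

beteslonvilak

"teslonvil" has 3 vowels. The stems with 3 vowels (gubnufop → begubnufopak, lutolum → belutolumak, dezbaheg → bedezbahegak) add be- … -ak around the stem.
The other pattern: stems with 1 vowel add -ul.
So teslonvil → beteslonvilak.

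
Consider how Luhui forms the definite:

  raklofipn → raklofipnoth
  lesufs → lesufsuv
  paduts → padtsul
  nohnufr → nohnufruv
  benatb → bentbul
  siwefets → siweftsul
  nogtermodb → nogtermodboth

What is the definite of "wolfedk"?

wolfedkoth

lesufs and paduts both end in -s yet inflect differently (lesufsuv, padtsul), so the final letter is not what conditions the rule; the second-to-last letter is.
"wolfedk" has second-to-last letter 'd'. The one such stem in the data (nogtermodb → nogtermodboth) adds -oth, so the same rule applies.
The other patterns: stems whose second-to-last letter is 'f' add -uv; stems whose second-to-last letter is 't' delete the last vowel and add -ul.
So wolfedk → wolfedkoth.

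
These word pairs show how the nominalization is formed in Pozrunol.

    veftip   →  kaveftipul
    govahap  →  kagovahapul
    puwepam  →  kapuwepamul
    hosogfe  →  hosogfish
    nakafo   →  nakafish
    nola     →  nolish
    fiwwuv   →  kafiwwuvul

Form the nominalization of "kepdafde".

nola and puwepam both have last vowel 'a' yet inflect differently (nolish, kapuwepamul), so the last vowel is not what conditions the rule; whether the stem ends in a vowel or a consonant is.
"kepdafde" ends in a vowel. The stems ending in a vowel (nola → nolish, hosogfe → hosogfish, nakafo → nakafish) drop the final letter and add -ish.
The other pattern: stems ending in a consonant add ka- … -ul around the stem.
So kepdafde → kepdafdish.

kepdafdish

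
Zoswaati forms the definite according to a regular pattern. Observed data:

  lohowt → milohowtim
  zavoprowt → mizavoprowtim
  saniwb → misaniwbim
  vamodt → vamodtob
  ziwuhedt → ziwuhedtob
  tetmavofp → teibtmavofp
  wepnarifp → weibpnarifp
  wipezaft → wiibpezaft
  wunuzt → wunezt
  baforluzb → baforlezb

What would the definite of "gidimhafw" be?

giibdimhafw

lohowt and vamodt both end in -t yet inflect differently (milohowtim, vamodtob), so the final letter is not what conditions the rule; the second-to-last letter is.
"gidimhafw" has second-to-last letter 'f'. The stems whose second-to-last letter is 'f' (tetmavofp → teibtmavofp, wepnarifp → weibpnarifp, wipezaft → wiibpezaft) insert -ib- after the first vowel.
The other patterns: stems whose second-to-last letter is 'w' add mi- … -im around the stem; stems whose second-to-last letter is 'd' add -ob; stems whose second-to-last letter is 'z' change the last vowel to 'e'.
So gidimhafw → giibdimhafw.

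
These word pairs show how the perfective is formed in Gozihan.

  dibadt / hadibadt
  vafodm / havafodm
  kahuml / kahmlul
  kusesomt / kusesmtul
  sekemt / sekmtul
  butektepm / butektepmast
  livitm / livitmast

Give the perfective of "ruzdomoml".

"ruzdomoml" has second-to-last letter 'm'. The stems whose second-to-last letter is 'm' (kahuml → kahmlul, kusesomt → kusesmtul, sekemt → sekmtul) delete the last vowel and add -ul.
So ruzdomoml → ruzdommlul.

ruzdommlul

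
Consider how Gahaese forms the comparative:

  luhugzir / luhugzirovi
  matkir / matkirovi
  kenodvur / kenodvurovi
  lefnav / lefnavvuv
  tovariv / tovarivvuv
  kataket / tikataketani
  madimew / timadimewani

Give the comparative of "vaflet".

tivafletani

luhugzir and tovariv both have last vowel 'i' yet inflect differently (luhugzirovi, tovarivvuv), so the last vowel is not what conditions the rule; the final letter is.
"vaflet" ends in -t. The one such stem in the data (kataket → tikataketani) adds ti- … -ani around the stem, so the same rule applies.
The other patterns: stems ending in -r add -ovi; stems ending in -v double the final consonant and add -uv.
So vaflet → tivafletani.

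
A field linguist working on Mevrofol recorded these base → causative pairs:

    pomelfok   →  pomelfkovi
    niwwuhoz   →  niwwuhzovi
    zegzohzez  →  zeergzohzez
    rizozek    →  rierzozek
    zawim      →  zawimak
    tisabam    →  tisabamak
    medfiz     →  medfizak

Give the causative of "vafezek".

niwwuhoz and zegzohzez both end in -z yet inflect differently (niwwuhzovi, zeergzohzez), so the final letter is not what conditions the rule; the last vowel is.
"vafezek" has last vowel 'e'. The stems whose last vowel is 'e' (zegzohzez → zeergzohzez, rizozek → rierzozek) insert -er- after the first vowel.
The other patterns: stems whose last vowel is 'o' delete the last vowel and add -ovi; stems whose last vowel is 'a' or 'i' add -ak.
So vafezek → vaerfezek.

vaerfezek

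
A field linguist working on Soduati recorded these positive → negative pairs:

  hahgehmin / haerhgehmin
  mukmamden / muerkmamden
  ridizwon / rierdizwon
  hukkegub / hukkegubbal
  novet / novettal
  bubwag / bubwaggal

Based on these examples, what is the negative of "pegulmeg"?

pegulmeggal

mukmamden and novet both have last vowel 'e' yet inflect differently (muerkmamden, novettal), so the last vowel is not what conditions the rule; the final letter is.
"pegulmeg" ends in -g. The one such stem in the data (bubwag → bubwaggal) doubles the final consonant and adds -al (as do hukkegub, novet), so the same rule applies.
The other pattern: stems ending in -n insert -er- after the first vowel.
So pegulmeg → pegulmeggal.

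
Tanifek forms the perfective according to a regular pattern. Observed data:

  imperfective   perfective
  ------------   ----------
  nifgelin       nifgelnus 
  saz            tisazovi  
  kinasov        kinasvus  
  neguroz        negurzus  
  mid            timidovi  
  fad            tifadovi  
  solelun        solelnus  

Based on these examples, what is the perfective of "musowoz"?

musowzus

saz and neguroz both end in -z yet inflect differently (tisazovi, negurzus), so the final letter is not what conditions the rule; the number of vowels is.
"musowoz" has 3 vowels. The stems with 3 vowels (nifgelin → nifgelnus, neguroz → negurzus, kinasov → kinasvus) delete the last vowel and add -us.
So musowoz → musowzus.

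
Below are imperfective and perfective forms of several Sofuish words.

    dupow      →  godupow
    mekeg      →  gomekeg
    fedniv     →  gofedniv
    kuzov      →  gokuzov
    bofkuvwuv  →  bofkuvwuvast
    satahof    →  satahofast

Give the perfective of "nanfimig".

"nanfimig" has 3 vowels. The stems with 3 vowels (bofkuvwuv → bofkuvwuvast, satahof → satahofast) add -ast.
The other pattern: stems with 2 vowels add the prefix go-.
So nanfimig → nanfimigast.

nanfimigast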